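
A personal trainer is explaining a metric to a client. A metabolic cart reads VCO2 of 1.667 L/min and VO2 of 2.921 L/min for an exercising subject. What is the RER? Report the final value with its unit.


RER = VCO2 / VO2 = 1.667 / 2.921 = 0.5707

0.5707


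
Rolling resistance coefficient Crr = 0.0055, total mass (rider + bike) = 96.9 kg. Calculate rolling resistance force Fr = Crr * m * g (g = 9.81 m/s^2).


Fr = Crr * m * g
= 0.0055 * 96.9 * 9.81
= 5.228 N

5.228 N


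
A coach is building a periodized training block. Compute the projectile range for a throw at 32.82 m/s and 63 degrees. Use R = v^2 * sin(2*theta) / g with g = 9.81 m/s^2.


Two times the angle = 126 degrees
sin(126) = 0.809017
R = 1077.1524 * 0.809017 / 9.81 = 88.831 m

88.831 m


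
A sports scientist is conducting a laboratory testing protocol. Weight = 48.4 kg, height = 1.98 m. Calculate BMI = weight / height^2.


height^2 = 1.98^2 = 3.9204
BMI = 48.4 / 3.9204 = 12.35 kg/m^2

12.35 kg/m^2


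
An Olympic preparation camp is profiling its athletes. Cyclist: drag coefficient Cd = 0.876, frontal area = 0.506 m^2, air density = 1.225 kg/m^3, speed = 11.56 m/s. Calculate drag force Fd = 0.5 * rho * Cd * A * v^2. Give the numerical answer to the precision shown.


v^2 = 11.56^2 = 133.6336
Fd = 0.5 * 1.225 * 0.876 * 0.506 * 133.6336
= 36.281 N

36.281 N


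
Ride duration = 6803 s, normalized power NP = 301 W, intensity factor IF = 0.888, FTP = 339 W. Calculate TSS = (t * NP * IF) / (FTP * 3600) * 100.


Numerator = 6803 * 301 * 0.888 = 1818360.264
Denominator = 339 * 3600 = 1220400
TSS = 1818360.264 / 1220400 * 100
= 149.0

149.0 TSS


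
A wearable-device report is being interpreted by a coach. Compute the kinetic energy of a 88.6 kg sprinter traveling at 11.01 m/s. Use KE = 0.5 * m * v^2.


Velocity squared = 121.2201
KE = 0.5 * 88.6 * 121.2201 = 5370.05 J

5370.05 J


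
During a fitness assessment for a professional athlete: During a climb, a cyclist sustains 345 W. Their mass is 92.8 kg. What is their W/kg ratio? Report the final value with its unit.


Power-to-weight = 345 W / 92.8 kg
= 3.718 W/kg

3.718 W/kg


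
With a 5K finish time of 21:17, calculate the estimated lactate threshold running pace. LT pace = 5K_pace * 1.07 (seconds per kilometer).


Race duration = 1277 s for 5 km
Average pace = 1277 / 5 = 255.4 s/km
LT pace = 255.4 * 1.07
= 273.28 s/km

273.28 s/km


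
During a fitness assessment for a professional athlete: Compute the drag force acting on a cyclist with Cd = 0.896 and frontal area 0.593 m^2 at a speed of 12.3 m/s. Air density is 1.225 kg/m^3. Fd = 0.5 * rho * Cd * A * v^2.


Step 1: v^2 = 151.29
Step 2: Fd = 0.5 * 1.225 * 0.896 * 0.593 * 151.29
= 49.236 N

49.236 N


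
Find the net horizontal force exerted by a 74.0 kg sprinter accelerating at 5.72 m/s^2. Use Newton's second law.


Newton's second law: F = m * a
F = 74.0 * 5.72 = 423.28 N

423.28 N


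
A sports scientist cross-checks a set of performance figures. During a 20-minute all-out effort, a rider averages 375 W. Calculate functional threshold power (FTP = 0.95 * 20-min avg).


FTP = 0.95 * 375
= 356.25 W

356.25 W


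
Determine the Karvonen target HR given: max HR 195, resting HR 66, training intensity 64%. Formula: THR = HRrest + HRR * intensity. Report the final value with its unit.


HRR = HRmax - HRrest = 195 - 66 = 129
THR = 66 + 129 * 0.64
= 148.56 bpm

148.56 bpm


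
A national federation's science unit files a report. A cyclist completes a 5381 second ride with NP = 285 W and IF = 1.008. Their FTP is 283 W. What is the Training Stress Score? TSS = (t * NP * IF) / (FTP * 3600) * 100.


t * NP * IF = 5381 * 285 * 1.008 = 1545853.68
FTP * 3600 = 1018800
TSS = (1545853.68 / 1018800) * 100 = 151.73

151.73 TSS


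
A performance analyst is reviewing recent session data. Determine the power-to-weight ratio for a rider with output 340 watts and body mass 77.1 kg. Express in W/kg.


P/W = 340 / 77.1 = 4.41 W/kg

4.41 W/kg


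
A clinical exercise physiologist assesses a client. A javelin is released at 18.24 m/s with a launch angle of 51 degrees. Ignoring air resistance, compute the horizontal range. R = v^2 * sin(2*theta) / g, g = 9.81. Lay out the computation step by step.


Launch speed squared = 332.6976
sin(2 * 51 deg) = 0.978148
Range = 332.6976 * 0.978148 / 9.81
= 33.173 m

33.173 m


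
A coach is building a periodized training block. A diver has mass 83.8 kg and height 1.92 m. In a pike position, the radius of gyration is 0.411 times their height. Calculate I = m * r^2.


r = 0.411 * 1.92 = 0.78912 m
I = m * r^2 = 83.8 * 0.62271 = 52.183 kg*m^2

52.183 kg*m^2


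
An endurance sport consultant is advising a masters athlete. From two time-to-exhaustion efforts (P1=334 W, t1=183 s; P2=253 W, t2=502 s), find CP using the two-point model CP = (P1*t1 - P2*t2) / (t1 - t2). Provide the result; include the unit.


Work in trial 1 = 61122 J
Work in trial 2 = 127006 J
Delta work = -65884 J
Delta time = -319 s
CP = -65884 / -319 = 206.53 W

206.53 W


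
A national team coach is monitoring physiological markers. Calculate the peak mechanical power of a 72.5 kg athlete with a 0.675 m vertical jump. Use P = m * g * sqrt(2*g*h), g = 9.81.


First, sqrt(2gh) = sqrt(2 * 9.81 * 0.675)
= sqrt(13.2435) = 3.639162 m/s
Power = 72.5 * 9.81 * 3.639162 = 2588.26 W

2588.26 W


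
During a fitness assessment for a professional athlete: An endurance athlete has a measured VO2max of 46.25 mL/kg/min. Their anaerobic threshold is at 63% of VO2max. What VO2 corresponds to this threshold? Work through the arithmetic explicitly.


Anaerobic threshold VO2 = VO2max * 63%
= 46.25 * 0.63
= 29.14 mL/kg/min

29.14 mL/kg/min


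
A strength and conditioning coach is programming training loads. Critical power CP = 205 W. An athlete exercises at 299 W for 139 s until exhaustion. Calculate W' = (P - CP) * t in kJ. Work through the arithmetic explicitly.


P - CP = 299 - 205 = 94 W
W' = 94 * 139 = 13066 J
= 13066 / 1000 = 13.066 kJ

13.066 kJ


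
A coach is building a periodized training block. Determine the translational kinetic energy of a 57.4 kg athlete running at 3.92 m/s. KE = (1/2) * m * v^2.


KE = 0.5 * m * v^2
= 0.5 * 57.4 * 3.92^2
= 0.5 * 57.4 * 15.3664
= 441.02 J

441.02 J


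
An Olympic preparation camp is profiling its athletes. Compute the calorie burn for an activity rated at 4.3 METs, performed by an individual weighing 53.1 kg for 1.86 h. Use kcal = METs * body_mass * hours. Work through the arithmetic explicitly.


Product of METs and mass = 4.3 * 53.1 = 228.33
Total kcal = 228.33 * 1.86 = 424.69 kcal

424.69 kcal


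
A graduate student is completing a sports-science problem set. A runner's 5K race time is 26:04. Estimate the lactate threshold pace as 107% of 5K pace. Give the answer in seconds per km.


Total race time = 26*60 + 4 = 1564 seconds
5K pace = 1564 / 5 = 312.8 sec/km
LT pace = 312.8 * 1.07 = 334.7 sec/km

334.7 s/km


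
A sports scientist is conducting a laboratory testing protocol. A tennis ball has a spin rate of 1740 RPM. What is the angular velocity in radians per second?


Convert RPM to rad/s: multiply by 2*pi and divide by 60
omega = 1740 * 2 * pi / 60
= 182.212 rad/s

182.212 rad/s


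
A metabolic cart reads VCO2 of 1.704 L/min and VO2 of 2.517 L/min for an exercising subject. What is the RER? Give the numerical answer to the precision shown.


RER = VCO2 / VO2 = 1.704 / 2.517 = 0.677

0.677


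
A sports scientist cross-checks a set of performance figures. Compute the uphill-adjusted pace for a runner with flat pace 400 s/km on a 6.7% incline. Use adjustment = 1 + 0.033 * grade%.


Adjustment factor = 1 + 0.033 * 6.7 = 1.2211
Grade-adjusted pace = 400 * 1.2211 = 488.44 s/km

488.44 s/km


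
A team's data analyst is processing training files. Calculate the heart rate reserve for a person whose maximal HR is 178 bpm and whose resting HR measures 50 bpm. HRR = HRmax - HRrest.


HRmax = 178 bpm
HRrest = 50 bpm
HRR = 178 - 50 = 128 bpm

128 bpm


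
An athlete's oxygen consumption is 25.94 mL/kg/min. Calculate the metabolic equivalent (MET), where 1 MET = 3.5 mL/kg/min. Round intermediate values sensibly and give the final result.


MET = VO2 / 3.5
= 25.94 / 3.5
= 7.41 METs

7.41 METs


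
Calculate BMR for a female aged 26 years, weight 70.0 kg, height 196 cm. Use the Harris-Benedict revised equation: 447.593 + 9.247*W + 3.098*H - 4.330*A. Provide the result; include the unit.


Substituting values:
W term = 9.247 * 70.0 = 647.29
H term = 3.098 * 196 = 607.208
A term = 4.330 * 26 = 112.58
BMR = 1589.51 kcal/day

1589.51 kcal/day


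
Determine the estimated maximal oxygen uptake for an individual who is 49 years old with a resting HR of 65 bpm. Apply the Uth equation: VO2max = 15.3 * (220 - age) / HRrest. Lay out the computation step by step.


HRmax = 220 - 49 = 171
VO2max = 15.3 * (171 / 65)
= 15.3 * 2.6308
= 40.25 mL/kg/min

40.25 mL/kg/min


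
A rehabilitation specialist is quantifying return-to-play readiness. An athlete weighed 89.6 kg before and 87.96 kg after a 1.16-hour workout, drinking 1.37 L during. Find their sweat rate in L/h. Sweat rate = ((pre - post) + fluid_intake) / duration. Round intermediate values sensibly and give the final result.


Body mass change = 1.64 kg
Total sweat loss = 1.64 + 1.37 = 3.01 L
Rate = 3.01 / 1.16 = 2.595 L/h

2.595 L/h


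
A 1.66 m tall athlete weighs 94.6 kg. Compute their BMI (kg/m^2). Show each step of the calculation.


height^2 = 2.7556 m^2
BMI = 94.6 / 2.7556 = 34.33 kg/m^2

34.33 kg/m^2


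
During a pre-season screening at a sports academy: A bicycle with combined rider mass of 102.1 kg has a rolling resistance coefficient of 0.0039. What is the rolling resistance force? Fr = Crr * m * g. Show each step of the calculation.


Fr = 0.0039 * 102.1 * 9.81
= 0.39819 * 9.81
= 3.906 N

3.906 N


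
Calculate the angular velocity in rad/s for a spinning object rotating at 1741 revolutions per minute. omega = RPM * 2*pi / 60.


omega = RPM * 2*pi / 60
= 1741 * 6.28318531 / 60
= 182.317 rad/s

182.317 rad/s


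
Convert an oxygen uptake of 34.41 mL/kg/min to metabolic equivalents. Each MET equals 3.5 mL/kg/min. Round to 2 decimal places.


One MET = 3.5 mL/kg/min
Number of METs = 34.41 / 3.5
= 9.83 METs

9.83 METs


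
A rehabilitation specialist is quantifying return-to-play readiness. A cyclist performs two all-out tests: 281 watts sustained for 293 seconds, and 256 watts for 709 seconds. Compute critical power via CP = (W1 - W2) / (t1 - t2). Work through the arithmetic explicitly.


W1 = P1 * t1 = 281 * 293 = 82333 J
W2 = P2 * t2 = 256 * 709 = 181504 J
CP = (82333 - 181504) / (293 - 709)
= 238.39 W

238.39 W


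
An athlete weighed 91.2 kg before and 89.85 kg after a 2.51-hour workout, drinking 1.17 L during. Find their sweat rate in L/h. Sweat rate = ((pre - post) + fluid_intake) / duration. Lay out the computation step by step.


Body mass change = 1.35 kg
Total sweat loss = 1.35 + 1.17 = 2.52 L
Rate = 2.52 / 2.51 = 1.004 L/h

1.004 L/h


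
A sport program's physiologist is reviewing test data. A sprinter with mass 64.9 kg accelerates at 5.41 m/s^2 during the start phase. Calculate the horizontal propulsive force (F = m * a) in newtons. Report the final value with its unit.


F = m * a
= 64.9 * 5.41
= 351.11 N

351.11 N


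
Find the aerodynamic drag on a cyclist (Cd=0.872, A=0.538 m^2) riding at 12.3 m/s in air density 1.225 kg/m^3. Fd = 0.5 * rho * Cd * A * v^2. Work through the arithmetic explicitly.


Fd = 0.5 * 1.225 * 0.872 * 0.538 * 12.3^2
= 0.5 * 1.225 * 0.872 * 0.538 * 151.29
= 43.473 N

43.473 N


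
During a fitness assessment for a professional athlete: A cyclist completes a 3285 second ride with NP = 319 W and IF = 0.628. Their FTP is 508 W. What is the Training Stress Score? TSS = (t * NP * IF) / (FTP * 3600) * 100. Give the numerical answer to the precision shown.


t * NP * IF = 3285 * 319 * 0.628 = 658090.62
FTP * 3600 = 1828800
TSS = (658090.62 / 1828800) * 100 = 35.98

35.98 TSS


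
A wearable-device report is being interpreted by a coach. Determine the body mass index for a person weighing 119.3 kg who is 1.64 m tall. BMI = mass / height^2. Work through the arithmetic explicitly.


BMI = mass / height^2
= 119.3 / 1.64^2
= 119.3 / 2.6896
= 44.36 kg/m^2

44.36 kg/m^2


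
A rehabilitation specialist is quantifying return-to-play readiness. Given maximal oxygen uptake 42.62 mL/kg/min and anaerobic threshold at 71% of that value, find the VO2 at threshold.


Percentage as decimal = 0.71
VO2 at AT = 42.62 * 0.71 = 30.26 mL/kg/min

30.26 mL/kg/min


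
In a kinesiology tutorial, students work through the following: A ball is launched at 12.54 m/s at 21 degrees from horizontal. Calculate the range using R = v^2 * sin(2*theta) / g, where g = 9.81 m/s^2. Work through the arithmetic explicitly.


sin(2 * 21) = sin(42) = 0.669131
v^2 = 12.54^2 = 157.2516
R = 157.2516 * 0.669131 / 9.81
= 10.726 m

10.726 m


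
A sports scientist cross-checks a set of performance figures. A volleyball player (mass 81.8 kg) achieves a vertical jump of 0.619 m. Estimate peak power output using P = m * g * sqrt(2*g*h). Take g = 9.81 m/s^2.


2 * g * h = 2 * 9.81 * 0.619 = 12.14478
sqrt(12.14478) = 3.484936 m/s
P = 81.8 * 9.81 * 3.484936 = 2796.51 W

2796.51 W


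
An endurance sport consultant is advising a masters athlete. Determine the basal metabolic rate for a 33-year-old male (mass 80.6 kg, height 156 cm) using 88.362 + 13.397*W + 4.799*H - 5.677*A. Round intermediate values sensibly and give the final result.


BMR = 88.362 + 13.397*80.6 + 4.799*156 - 5.677*33
= 1729.46 kcal/day

1729.46 kcal/day


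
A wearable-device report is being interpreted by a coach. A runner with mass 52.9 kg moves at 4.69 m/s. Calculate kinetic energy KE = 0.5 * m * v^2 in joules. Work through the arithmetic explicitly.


v^2 = 4.69^2 = 21.9961
KE = 0.5 * 52.9 * 21.9961
= 581.8 J

581.8 J


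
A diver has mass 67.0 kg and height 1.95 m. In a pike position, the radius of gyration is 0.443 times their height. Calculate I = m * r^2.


r = 0.443 * 1.95 = 0.86385 m
I = m * r^2 = 67.0 * 0.746237 = 49.998 kg*m^2

49.998 kg*m^2


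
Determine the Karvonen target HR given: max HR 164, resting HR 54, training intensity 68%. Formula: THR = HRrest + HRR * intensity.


HRR = HRmax - HRrest = 164 - 54 = 110
THR = 54 + 110 * 0.68
= 128.8 bpm

128.8 bpm


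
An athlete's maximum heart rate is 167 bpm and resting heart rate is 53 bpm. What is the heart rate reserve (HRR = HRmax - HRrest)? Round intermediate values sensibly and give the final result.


HRR = HRmax - HRrest
= 167 - 53
= 114 bpm

114 bpm


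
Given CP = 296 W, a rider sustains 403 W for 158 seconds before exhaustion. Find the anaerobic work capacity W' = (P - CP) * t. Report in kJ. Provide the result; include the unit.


Excess power = 403 - 296 = 107 W
Work above CP = 107 * 158 = 16906 J
W' = 16.906 kJ

16.906 kJ


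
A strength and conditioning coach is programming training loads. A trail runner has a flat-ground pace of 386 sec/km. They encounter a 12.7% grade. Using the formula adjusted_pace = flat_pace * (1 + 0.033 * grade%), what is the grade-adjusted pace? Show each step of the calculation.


Grade factor = 1 + 0.033 * 12.7 = 1.4191
Adjusted = 386 * 1.4191 = 547.77 sec/km

547.77 s/km


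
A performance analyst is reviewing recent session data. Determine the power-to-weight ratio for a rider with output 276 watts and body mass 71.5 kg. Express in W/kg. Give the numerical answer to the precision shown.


P/W = 276 / 71.5 = 3.86 W/kg

3.86 W/kg


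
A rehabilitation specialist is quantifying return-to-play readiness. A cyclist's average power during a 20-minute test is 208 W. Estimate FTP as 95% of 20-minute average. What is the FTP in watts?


FTP = 20-min power * 0.95
= 208 * 0.95
= 197.6 W

197.6 W


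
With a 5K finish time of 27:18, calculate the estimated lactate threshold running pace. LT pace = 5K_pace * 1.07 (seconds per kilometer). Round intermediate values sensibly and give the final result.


Race duration = 1638 s for 5 km
Average pace = 1638 / 5 = 327.6 s/km
LT pace = 327.6 * 1.07
= 350.53 s/km

350.53 s/km


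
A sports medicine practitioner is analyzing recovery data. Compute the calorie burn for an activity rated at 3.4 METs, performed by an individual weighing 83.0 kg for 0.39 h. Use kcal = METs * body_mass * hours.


Product of METs and mass = 3.4 * 83.0 = 282.2
Total kcal = 282.2 * 0.39 = 110.06 kcal

110.06 kcal


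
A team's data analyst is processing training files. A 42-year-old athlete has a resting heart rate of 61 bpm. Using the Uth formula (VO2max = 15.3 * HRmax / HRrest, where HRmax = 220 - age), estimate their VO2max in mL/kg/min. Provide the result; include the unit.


HRmax = 220 - 42 = 178 bpm
Ratio = HRmax / HRrest = 178 / 61 = 2.918
VO2max = 15.3 * 2.918 = 44.65 mL/kg/min

44.65 mL/kg/min


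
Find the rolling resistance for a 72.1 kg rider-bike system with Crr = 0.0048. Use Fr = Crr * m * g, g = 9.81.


m * g = 72.1 * 9.81 = 707.301 N
Fr = 0.0048 * 707.301 = 3.395 N

3.395 N


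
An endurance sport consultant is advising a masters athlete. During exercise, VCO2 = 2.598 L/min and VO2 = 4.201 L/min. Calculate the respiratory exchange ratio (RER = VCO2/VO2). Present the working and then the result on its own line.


RER = VCO2 / VO2
= 2.598 / 4.201
= 0.6184

0.6184


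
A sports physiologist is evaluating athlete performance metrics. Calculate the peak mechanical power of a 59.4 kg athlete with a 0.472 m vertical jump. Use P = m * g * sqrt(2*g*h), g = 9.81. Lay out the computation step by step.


First, sqrt(2gh) = sqrt(2 * 9.81 * 0.472)
= sqrt(9.26064) = 3.04313 m/s
Power = 59.4 * 9.81 * 3.04313 = 1773.27 W

1773.27 W


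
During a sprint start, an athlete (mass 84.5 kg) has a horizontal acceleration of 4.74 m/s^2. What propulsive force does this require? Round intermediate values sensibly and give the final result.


Propulsive force = mass * acceleration
= 84.5 kg * 4.74 m/s^2
= 400.53 N

400.53 N


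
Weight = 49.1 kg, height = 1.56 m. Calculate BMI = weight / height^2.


height^2 = 1.56^2 = 2.4336
BMI = 49.1 / 2.4336 = 20.18 kg/m^2

20.18 kg/m^2


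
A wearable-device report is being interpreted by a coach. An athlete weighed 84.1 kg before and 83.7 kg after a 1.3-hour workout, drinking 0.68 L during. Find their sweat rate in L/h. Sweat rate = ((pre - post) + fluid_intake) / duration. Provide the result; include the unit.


Body mass change = 0.4 kg
Total sweat loss = 0.4 + 0.68 = 1.08 L
Rate = 1.08 / 1.3 = 0.831 L/h

0.831 L/h


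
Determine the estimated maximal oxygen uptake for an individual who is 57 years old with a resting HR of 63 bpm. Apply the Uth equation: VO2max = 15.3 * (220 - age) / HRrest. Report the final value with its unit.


HRmax = 220 - 57 = 163
VO2max = 15.3 * (163 / 63)
= 15.3 * 2.5873
= 39.59 mL/kg/min

39.59 mL/kg/min


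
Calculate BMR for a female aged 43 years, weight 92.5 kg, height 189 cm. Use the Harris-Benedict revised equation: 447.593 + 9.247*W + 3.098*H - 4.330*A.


Substituting values:
W term = 9.247 * 92.5 = 855.3475
H term = 3.098 * 189 = 585.522
A term = 4.330 * 43 = 186.19
BMR = 1702.27 kcal/day

1702.27 kcal/day


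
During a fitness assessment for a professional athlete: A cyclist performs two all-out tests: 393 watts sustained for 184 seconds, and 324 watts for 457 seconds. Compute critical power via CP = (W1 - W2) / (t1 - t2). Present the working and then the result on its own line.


W1 = P1 * t1 = 393 * 184 = 72312 J
W2 = P2 * t2 = 324 * 457 = 148068 J
CP = (72312 - 148068) / (184 - 457)
= 277.49 W

277.49 W


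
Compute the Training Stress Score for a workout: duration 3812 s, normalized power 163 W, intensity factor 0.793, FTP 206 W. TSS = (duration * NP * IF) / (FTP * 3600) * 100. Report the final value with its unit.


Product = 3812 * 163 * 0.793 = 492735.308
Base = 206 * 3600 = 741600
TSS = 492735.308 / 741600 * 100 = 66.44

66.44 TSS


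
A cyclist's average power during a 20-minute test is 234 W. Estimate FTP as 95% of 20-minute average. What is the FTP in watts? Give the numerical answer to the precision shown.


FTP = 20-min power * 0.95
= 234 * 0.95
= 222.3 W

222.3 W


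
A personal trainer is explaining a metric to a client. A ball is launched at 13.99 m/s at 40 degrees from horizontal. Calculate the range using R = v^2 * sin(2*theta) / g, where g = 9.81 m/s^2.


sin(2 * 40) = sin(80) = 0.984808
v^2 = 13.99^2 = 195.7201
R = 195.7201 * 0.984808 / 9.81
= 19.648 m

19.648 m


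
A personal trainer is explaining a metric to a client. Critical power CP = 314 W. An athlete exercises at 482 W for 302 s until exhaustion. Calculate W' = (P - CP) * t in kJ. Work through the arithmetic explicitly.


P - CP = 482 - 314 = 168 W
W' = 168 * 302 = 50736 J
= 50736 / 1000 = 50.736 kJ

50.736 kJ


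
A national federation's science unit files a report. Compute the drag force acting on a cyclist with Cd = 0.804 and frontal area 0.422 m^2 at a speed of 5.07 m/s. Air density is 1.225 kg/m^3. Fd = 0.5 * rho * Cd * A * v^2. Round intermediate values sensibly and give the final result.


Step 1: v^2 = 25.7049
Step 2: Fd = 0.5 * 1.225 * 0.804 * 0.422 * 25.7049
= 5.342 N

5.342 N


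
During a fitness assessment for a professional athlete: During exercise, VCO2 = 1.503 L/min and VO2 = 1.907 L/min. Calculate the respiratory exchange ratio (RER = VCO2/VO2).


RER = VCO2 / VO2
= 1.503 / 1.907
= 0.7881

0.7881


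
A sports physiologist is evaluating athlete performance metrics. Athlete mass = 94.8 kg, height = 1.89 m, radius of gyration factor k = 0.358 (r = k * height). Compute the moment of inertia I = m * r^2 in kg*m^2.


r = k * height = 0.358 * 1.89 = 0.67662 m
r^2 = 0.67662^2 = 0.457815
I = 94.8 * 0.457815 = 43.401 kg*m^2

43.401 kg*m^2


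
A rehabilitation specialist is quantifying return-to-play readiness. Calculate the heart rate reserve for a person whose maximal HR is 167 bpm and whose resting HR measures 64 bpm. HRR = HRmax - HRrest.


HRmax = 167 bpm
HRrest = 64 bpm
HRR = 167 - 64 = 103 bpm

103 bpm


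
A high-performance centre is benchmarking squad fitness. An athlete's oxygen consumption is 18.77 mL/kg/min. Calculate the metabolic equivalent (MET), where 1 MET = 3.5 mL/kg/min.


MET = VO2 / 3.5
= 18.77 / 3.5
= 5.36 METs

5.36 METs


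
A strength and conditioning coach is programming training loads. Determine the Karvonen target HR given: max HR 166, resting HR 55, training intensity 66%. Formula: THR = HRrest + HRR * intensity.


HRR = HRmax - HRrest = 166 - 55 = 111
THR = 55 + 111 * 0.66
= 128.26 bpm

128.26 bpm


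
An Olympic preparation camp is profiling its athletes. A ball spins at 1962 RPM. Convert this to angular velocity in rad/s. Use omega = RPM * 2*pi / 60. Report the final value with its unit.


omega = 1962 * 2 * pi / 60
= 1962 * 6.28318531 / 60
= 12327.61 / 60
= 205.46 rad/s

205.46 rad/s


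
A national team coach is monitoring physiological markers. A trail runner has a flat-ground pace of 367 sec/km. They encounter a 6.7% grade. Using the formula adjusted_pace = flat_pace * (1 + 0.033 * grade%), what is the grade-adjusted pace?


Grade factor = 1 + 0.033 * 6.7 = 1.2211
Adjusted = 367 * 1.2211 = 448.14 sec/km

448.14 s/km


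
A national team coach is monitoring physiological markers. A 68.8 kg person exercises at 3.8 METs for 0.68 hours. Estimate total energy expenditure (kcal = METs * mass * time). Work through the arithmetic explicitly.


Energy = METs * mass(kg) * time(h)
= 3.8 * 68.8 * 0.68
= 177.78 kcal

177.78 kcal


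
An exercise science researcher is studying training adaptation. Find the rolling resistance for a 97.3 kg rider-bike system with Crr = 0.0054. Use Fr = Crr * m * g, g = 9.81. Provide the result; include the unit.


m * g = 97.3 * 9.81 = 954.513 N
Fr = 0.0054 * 954.513 = 5.154 N

5.154 N


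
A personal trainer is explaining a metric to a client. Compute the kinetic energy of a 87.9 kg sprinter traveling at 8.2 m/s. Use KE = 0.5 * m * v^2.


Velocity squared = 67.24
KE = 0.5 * 87.9 * 67.24 = 2955.2 J

2955.2 J


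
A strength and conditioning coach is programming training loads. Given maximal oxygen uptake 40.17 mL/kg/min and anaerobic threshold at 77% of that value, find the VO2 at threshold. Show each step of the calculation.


Percentage as decimal = 0.77
VO2 at AT = 40.17 * 0.77 = 30.93 mL/kg/min

30.93 mL/kg/min


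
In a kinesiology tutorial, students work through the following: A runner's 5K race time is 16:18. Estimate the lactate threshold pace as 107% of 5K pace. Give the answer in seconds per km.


Total race time = 16*60 + 18 = 978 seconds
5K pace = 978 / 5 = 195.6 sec/km
LT pace = 195.6 * 1.07 = 209.29 sec/km

209.29 s/km


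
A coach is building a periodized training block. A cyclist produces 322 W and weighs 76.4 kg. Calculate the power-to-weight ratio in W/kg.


P/W = power / mass
= 322 / 76.4
= 4.215 W/kg

4.215 W/kg


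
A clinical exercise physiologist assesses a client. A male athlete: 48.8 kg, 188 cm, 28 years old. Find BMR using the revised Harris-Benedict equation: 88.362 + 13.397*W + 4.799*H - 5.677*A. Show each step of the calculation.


Intercept = 88.362
Weight contribution = 13.397 * 48.8 = 653.7736
Height contribution = 4.799 * 188 = 902.212
Age contribution = 5.677 * 28 = 158.956
BMR = 88.362 + 653.7736 + 902.212 - 158.956
= 1485.39 kcal/day

1485.39 kcal/day


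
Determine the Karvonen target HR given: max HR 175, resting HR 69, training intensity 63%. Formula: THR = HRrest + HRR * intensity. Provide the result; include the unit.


HRR = HRmax - HRrest = 175 - 69 = 106
THR = 69 + 106 * 0.63
= 135.78 bpm

135.78 bpm


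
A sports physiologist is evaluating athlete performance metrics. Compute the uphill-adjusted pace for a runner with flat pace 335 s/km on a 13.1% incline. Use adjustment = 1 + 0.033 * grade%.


Adjustment factor = 1 + 0.033 * 13.1 = 1.4323
Grade-adjusted pace = 335 * 1.4323 = 479.82 s/km

479.82 s/km


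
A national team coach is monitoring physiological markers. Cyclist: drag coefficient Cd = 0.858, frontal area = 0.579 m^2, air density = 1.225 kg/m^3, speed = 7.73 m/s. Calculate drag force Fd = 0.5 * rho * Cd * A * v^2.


v^2 = 7.73^2 = 59.7529
Fd = 0.5 * 1.225 * 0.858 * 0.579 * 59.7529
= 18.182 N

18.182 N


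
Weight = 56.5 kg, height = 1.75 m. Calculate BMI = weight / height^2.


height^2 = 1.75^2 = 3.0625
BMI = 56.5 / 3.0625 = 18.45 kg/m^2

18.45 kg/m^2


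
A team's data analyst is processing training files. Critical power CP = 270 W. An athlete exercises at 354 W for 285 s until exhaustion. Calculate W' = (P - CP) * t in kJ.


P - CP = 354 - 270 = 84 W
W' = 84 * 285 = 23940 J
= 23940 / 1000 = 23.94 kJ

23.94 kJ


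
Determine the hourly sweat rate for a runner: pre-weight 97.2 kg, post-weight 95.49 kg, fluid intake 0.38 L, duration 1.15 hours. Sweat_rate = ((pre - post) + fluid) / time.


Mass lost = 97.2 - 95.49 = 1.71 kg
Add fluid consumed: 1.71 + 0.38 = 2.09 L total sweat
Sweat rate = 2.09 / 1.15 = 1.817 L/h

1.817 L/h


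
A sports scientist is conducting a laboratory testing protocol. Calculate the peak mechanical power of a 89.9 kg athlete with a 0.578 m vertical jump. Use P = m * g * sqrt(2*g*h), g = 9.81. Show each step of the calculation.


First, sqrt(2gh) = sqrt(2 * 9.81 * 0.578)
= sqrt(11.34036) = 3.367545 m/s
Power = 89.9 * 9.81 * 3.367545 = 2969.9 W

2969.9 W


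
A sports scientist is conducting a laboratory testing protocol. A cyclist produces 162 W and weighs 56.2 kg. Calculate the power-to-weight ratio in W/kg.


P/W = power / mass
= 162 / 56.2
= 2.883 W/kg

2.883 W/kg


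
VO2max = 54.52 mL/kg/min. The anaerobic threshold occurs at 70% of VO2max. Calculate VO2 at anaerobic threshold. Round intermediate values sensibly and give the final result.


AT fraction = 70 / 100 = 0.7
AT VO2 = 54.52 * 0.7
= 38.16 mL/kg/min

38.16 mL/kg/min


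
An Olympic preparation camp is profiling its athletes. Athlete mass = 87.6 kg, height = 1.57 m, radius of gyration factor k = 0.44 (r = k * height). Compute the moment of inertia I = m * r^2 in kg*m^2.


r = k * height = 0.44 * 1.57 = 0.6908 m
r^2 = 0.6908^2 = 0.477205
I = 87.6 * 0.477205 = 41.803 kg*m^2

41.803 kg*m^2


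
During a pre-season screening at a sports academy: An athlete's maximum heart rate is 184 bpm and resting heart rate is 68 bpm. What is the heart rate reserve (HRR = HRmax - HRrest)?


HRR = HRmax - HRrest
= 184 - 68
= 116 bpm

116 bpm


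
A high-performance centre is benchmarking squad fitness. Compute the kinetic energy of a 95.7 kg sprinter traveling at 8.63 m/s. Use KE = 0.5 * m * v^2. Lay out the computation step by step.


Velocity squared = 74.4769
KE = 0.5 * 95.7 * 74.4769 = 3563.72 J

3563.72 J


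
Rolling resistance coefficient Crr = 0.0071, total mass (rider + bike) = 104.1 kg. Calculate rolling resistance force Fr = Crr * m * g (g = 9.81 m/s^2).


Fr = Crr * m * g
= 0.0071 * 104.1 * 9.81
= 7.251 N

7.251 N


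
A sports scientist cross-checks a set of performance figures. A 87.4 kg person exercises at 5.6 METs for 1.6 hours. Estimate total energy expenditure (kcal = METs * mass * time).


Energy = METs * mass(kg) * time(h)
= 5.6 * 87.4 * 1.6
= 783.1 kcal

783.1 kcal


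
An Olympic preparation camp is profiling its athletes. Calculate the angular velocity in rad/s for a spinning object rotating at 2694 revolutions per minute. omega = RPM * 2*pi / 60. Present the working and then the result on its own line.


omega = RPM * 2*pi / 60
= 2694 * 6.28318531 / 60
= 282.115 rad/s

282.115 rad/s


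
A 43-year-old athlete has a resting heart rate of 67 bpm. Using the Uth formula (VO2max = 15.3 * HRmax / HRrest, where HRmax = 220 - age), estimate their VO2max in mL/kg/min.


HRmax = 220 - 43 = 177 bpm
Ratio = HRmax / HRrest = 177 / 67 = 2.6418
VO2max = 15.3 * 2.6418 = 40.42 mL/kg/min

40.42 mL/kg/min


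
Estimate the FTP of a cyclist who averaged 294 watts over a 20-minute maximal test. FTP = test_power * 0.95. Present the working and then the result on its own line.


FTP = 294 * 0.95 = 279.3 W

279.3 W


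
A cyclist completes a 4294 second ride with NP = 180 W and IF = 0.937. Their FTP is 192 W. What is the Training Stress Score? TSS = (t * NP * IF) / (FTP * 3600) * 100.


t * NP * IF = 4294 * 180 * 0.937 = 724226.04
FTP * 3600 = 691200
TSS = (724226.04 / 691200) * 100 = 104.78

104.78 TSS


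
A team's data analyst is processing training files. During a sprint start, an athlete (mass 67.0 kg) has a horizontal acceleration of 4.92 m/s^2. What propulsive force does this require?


Propulsive force = mass * acceleration
= 67.0 kg * 4.92 m/s^2
= 329.64 N

329.64 N


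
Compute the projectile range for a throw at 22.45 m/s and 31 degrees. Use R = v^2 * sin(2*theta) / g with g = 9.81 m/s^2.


Two times the angle = 62 degrees
sin(62) = 0.882948
R = 504.0025 * 0.882948 / 9.81 = 45.363 m

45.363 m


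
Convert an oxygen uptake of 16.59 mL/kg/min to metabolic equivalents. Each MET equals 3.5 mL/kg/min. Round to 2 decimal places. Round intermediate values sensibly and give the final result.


One MET = 3.5 mL/kg/min
Number of METs = 16.59 / 3.5
= 4.74 METs

4.74 METs


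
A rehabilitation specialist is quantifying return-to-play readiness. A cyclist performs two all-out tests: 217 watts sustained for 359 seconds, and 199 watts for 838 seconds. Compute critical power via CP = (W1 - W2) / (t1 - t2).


W1 = P1 * t1 = 217 * 359 = 77903 J
W2 = P2 * t2 = 199 * 838 = 166762 J
CP = (77903 - 166762) / (359 - 838)
= 185.51 W

185.51 W


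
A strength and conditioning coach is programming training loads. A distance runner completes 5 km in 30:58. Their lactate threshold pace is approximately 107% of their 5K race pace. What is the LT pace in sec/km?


Convert to seconds: 30 min 58 s = 1858 s
Pace per km = 1858 / 5 = 371.6 s/km
LT pace = 371.6 * 1.07 = 397.61 s/km

397.61 s/km


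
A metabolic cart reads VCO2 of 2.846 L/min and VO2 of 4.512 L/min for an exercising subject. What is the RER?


RER = VCO2 / VO2 = 2.846 / 4.512 = 0.6308

0.6308


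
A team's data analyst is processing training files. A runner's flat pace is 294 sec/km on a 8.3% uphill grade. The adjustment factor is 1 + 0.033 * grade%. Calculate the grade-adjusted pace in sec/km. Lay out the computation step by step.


Factor = 1 + 0.033 * 8.3 = 1.2739
Adjusted pace = 294 * 1.2739
= 374.53 sec/km

374.53 s/km


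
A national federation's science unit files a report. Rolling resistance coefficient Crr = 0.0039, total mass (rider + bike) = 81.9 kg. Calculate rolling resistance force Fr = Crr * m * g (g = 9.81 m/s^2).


Fr = Crr * m * g
= 0.0039 * 81.9 * 9.81
= 3.133 N

3.133 N


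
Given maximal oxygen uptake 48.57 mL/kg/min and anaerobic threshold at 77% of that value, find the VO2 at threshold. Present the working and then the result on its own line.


Percentage as decimal = 0.77
VO2 at AT = 48.57 * 0.77 = 37.4 mL/kg/min

37.4 mL/kg/min


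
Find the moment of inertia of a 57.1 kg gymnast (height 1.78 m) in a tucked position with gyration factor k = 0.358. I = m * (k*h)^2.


Radius of gyration = 0.358 * 1.78 = 0.63724 m
I = 57.1 * 0.63724^2
= 57.1 * 0.406075
= 23.187 kg*m^2

23.187 kg*m^2


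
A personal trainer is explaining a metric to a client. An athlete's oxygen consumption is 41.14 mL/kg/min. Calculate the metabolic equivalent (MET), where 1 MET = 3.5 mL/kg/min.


MET = VO2 / 3.5
= 41.14 / 3.5
= 11.75 METs

11.75 METs


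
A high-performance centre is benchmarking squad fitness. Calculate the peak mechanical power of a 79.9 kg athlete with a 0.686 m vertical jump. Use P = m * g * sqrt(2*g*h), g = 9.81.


First, sqrt(2gh) = sqrt(2 * 9.81 * 0.686)
= sqrt(13.45932) = 3.668695 m/s
Power = 79.9 * 9.81 * 3.668695 = 2875.59 W

2875.59 W


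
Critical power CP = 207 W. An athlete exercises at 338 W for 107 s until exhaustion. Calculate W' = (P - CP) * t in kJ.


P - CP = 338 - 207 = 131 W
W' = 131 * 107 = 14017 J
= 14017 / 1000 = 14.017 kJ

14.017 kJ


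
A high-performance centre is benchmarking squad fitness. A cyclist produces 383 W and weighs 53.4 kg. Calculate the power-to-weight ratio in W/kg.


P/W = power / mass
= 383 / 53.4
= 7.172 W/kg

7.172 W/kg


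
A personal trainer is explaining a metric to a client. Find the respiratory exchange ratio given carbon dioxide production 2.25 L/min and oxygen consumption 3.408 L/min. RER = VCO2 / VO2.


VCO2 = 2.25 L/min
VO2 = 3.408 L/min
RER = 2.25 / 3.408 = 0.6602

0.6602


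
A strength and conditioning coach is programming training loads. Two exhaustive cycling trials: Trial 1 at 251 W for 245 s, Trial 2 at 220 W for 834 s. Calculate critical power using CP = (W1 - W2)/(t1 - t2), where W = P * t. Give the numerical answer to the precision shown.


W1 = 251 * 245 = 61495 J
W2 = 220 * 834 = 183480 J
CP = (61495 - 183480) / (245 - 834)
= -121985 / -589
= 207.11 W

207.11 W


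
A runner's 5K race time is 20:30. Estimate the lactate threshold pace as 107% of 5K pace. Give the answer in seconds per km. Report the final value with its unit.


Total race time = 20*60 + 30 = 1230 seconds
5K pace = 1230 / 5 = 246.0 sec/km
LT pace = 246.0 * 1.07 = 263.22 sec/km

263.22 s/km


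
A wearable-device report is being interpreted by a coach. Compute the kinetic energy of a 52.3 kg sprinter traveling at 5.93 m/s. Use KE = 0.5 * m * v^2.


Velocity squared = 35.1649
KE = 0.5 * 52.3 * 35.1649 = 919.56 J

919.56 J


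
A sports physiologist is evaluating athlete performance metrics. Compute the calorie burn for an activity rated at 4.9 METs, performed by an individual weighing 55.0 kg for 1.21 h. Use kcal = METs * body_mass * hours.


Product of METs and mass = 4.9 * 55.0 = 269.5
Total kcal = 269.5 * 1.21 = 326.1 kcal

326.1 kcal


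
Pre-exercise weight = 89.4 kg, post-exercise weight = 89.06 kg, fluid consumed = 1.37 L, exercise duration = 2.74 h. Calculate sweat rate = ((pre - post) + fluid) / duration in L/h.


Weight loss = 89.4 - 89.06 = 0.34 kg (approx L)
Total sweat = 0.34 + 1.37 = 1.71 L
Sweat rate = 1.71 / 2.74 = 0.624 L/h

0.624 L/h


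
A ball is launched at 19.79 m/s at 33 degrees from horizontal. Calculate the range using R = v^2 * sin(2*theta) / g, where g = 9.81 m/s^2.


sin(2 * 33) = sin(66) = 0.913545
v^2 = 19.79^2 = 391.6441
R = 391.6441 * 0.913545 / 9.81
= 36.471 m

36.471 m


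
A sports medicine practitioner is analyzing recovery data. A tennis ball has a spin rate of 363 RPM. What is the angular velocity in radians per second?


Convert RPM to rad/s: multiply by 2*pi and divide by 60
omega = 363 * 2 * pi / 60
= 38.013 rad/s

38.013 rad/s


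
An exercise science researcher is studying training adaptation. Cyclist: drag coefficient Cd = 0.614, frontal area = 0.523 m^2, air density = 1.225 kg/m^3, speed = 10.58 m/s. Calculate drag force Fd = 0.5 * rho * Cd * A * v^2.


v^2 = 10.58^2 = 111.9364
Fd = 0.5 * 1.225 * 0.614 * 0.523 * 111.9364
= 22.016 N

22.016 N


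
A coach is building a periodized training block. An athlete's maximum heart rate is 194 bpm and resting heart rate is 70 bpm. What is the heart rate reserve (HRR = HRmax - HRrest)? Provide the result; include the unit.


HRR = HRmax - HRrest
= 194 - 70
= 124 bpm

124 bpm


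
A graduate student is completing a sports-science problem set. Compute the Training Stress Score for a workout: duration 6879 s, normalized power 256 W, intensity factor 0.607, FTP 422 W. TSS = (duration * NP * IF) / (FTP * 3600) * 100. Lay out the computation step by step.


Product = 6879 * 256 * 0.607 = 1068941.568
Base = 422 * 3600 = 1519200
TSS = 1068941.568 / 1519200 * 100 = 70.36

70.36 TSS


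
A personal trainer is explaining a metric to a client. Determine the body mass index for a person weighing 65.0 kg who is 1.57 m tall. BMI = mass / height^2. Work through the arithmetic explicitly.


BMI = mass / height^2
= 65.0 / 1.57^2
= 65.0 / 2.4649
= 26.37 kg/m^2

26.37 kg/m^2


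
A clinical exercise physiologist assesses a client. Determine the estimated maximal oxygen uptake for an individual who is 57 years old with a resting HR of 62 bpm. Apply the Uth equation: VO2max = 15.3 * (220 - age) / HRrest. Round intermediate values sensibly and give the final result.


HRmax = 220 - 57 = 163
VO2max = 15.3 * (163 / 62)
= 15.3 * 2.629
= 40.22 mL/kg/min

40.22 mL/kg/min


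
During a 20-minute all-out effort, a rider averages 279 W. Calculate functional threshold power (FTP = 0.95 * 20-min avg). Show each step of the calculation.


FTP = 0.95 * 279
= 265.05 W

265.05 W


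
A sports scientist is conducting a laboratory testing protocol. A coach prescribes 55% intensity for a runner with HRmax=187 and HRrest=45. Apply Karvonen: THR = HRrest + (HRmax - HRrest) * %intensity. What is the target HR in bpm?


Heart rate reserve = 187 - 45 = 142
Intensity fraction = 55 / 100 = 0.55
THR = 45 + 142 * 0.55 = 123.1 bpm

123.1 bpm


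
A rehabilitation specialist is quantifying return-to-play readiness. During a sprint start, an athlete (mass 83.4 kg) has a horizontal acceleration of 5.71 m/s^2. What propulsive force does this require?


Propulsive force = mass * acceleration
= 83.4 kg * 5.71 m/s^2
= 476.21 N

476.21 N


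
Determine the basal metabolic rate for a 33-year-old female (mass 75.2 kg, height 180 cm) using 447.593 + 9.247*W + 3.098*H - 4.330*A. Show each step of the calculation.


BMR = 447.593 + 9.247*75.2 + 3.098*180 - 4.330*33
= 1557.72 kcal/day

1557.72 kcal/day


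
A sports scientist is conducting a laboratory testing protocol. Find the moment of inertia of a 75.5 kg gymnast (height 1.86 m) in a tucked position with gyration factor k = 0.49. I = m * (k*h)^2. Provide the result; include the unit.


Radius of gyration = 0.49 * 1.86 = 0.9114 m
I = 75.5 * 0.9114^2
= 75.5 * 0.83065
= 62.714 kg*m^2

62.714 kg*m^2
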